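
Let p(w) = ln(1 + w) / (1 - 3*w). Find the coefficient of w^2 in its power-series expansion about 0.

5/2

Use 1/(1 - r) = Σ r^k on the denominator, then take the Cauchy product.
p(0) = 0
p′(0) = 1
p′′(0) = 5
So c_2 = p′′(0)/2! = 5/2.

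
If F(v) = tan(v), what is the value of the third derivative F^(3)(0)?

Differentiate repeatedly and evaluate at the center.
From the series, [v^3] F = 1/3; multiply by 3! = 6 to get 2.

2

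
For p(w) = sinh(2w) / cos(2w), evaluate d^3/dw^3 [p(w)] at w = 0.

32

Divide the numerator series by the denominator series (power-series long division).
From the series, [w^3] p = 16/3; multiply by 3! = 6 to get 32.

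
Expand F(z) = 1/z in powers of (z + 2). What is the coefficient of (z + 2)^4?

[(z + 2)^0] = -1/2;  [(z + 2)^1] = -1/4;  [(z + 2)^2] = -1/8;  [(z + 2)^3] = -1/16;  [(z + 2)^4] = -1/32.
So c_4 = F^(4)(-2)/4! = -1/32.

-1/32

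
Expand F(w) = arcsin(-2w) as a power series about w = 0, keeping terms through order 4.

F(0) = 0
F′(0) = -2
F′′(0) = 0
F′′′(0) = -8
F^(4)(0) = 0

-4*w^3/3 - 2*w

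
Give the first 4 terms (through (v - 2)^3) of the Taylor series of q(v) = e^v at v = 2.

[(v - 2)^0] = e^(2);  [(v - 2)^1] = e^(2);  [(v - 2)^2] = e^(2)/2;  [(v - 2)^3] = e^(2)/6.

(v - 2)^3*e^(2)/6 + (v - 2)^2*e^(2)/2 + (v - 2)*e^(2) + e^(2)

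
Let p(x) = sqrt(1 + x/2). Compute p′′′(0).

The coefficient of x^3 in the expansion is 1/128, so p′′′(0) = 3! * (1/128) = 3/64.

3/64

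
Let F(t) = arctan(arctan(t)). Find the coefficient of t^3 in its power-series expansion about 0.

-2/3

Let u equal the inner series; expand the outer function in u and truncate.
F(0) = 0
F′(0) = 1
F′′(0) = 0
F′′′(0) = -4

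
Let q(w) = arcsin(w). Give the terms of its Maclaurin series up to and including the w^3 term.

[w^0] = 0;  [w^1] = 1;  [w^2] = 0;  [w^3] = 1/6.

w^3/6 + w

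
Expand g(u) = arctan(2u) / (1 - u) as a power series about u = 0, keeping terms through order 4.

Multiply the numerator's expansion by the denominator's geometric series.

-2*u^4/3 - 2*u^3/3 + 2*u^2 + 2*u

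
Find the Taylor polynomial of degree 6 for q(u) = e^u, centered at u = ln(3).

(u - ln(3))^6/240 + (u - ln(3))^5/40 + (u - ln(3))^4/8 + (u - ln(3))^3/2 + 3*(u - ln(3))^2/2 + 3*(u - ln(3)) + 3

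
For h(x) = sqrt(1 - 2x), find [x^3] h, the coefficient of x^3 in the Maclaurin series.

h(0) = 1
h′(0) = -1
h′′(0) = -1
h′′′(0) = -3
Then c_k = h^(k)(0)/k! gives each Taylor coefficient.

-1/2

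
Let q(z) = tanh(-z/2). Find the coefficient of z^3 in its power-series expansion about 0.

[z^0] = 0;  [z^1] = -1/2;  [z^2] = 0;  [z^3] = 1/24.
So c_3 = q′′′(0)/3! = 1/24.

1/24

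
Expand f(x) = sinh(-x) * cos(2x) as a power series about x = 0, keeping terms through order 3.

Multiply the two series term by term and collect like powers.
[x^0] = 0;  [x^1] = -1;  [x^2] = 0;  [x^3] = 11/6.

11*x^3/6 - x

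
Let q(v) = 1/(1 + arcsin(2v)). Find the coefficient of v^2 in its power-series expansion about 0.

Compose series: expand the inner function first, then feed it into the outer expansion.
q(0) = 1
q′(0) = -2
q′′(0) = 8
So c_2 = q′′(0)/2! = 4.

4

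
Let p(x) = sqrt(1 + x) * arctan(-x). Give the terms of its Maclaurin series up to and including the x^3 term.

11*x^3/24 - x^2/2 - x

Multiply the two series term by term and collect like powers.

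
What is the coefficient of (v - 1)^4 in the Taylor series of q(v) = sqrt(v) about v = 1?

-5/128

Apply the Taylor formula c_k = f^(k)(a)/k!.
[(v - 1)^0] = 1;  [(v - 1)^1] = 1/2;  [(v - 1)^2] = -1/8;  [(v - 1)^3] = 1/16;  [(v - 1)^4] = -5/128.
So c_4 = q^(4)(1)/4! = -5/128.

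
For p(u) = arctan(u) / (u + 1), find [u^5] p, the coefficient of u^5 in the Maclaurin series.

13/15

Expand 1/(denominator) as a geometric series and multiply by the numerator's series.
p(0) = 0
p′(0) = 1
p′′(0) = -2
p′′′(0) = 4
p^(4)(0) = -16
p^(5)(0) = 104
Dividing each by k! gives the coefficients c_0, ..., c_5.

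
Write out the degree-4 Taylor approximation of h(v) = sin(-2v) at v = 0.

Compute the successive derivatives at the expansion point and divide by k!.
h(0) = 0
h′(0) = -2
h′′(0) = 0
h′′′(0) = 8
h^(4)(0) = 0

4*v^3/3 - 2*v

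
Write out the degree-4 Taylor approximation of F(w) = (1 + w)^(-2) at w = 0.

5*w^4 - 4*w^3 + 3*w^2 - 2*w + 1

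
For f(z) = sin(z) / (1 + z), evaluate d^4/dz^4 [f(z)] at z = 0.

-20

Write out both Maclaurin series and multiply, keeping only the needed powers.
The coefficient of z^4 in the expansion is -5/6, so f^(4)(0) = 4! * (-5/6) = -20.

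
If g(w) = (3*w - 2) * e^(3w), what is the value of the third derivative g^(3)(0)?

Distribute the polynomial across the series and collect like powers.
From the series, [w^3] g = 9/2; multiply by 3! = 6 to get 27.

27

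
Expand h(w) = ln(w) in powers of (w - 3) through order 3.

(w - 3)^3/81 - (w - 3)^2/18 + (w - 3)/3 + ln(3)

[(w - 3)^0] = ln(3);  [(w - 3)^1] = 1/3;  [(w - 3)^2] = -1/18;  [(w - 3)^3] = 1/81.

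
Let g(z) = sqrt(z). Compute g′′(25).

-1/500

The coefficient of (z - 25)^2 in the expansion is -1/1000, so g′′(25) = 2! * (-1/1000) = -1/500.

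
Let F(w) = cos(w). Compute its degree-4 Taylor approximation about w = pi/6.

sqrt(3)*(w - pi/6)^4/48 + (w - pi/6)^3/12 - sqrt(3)*(w - pi/6)^2/4 - (w - pi/6)/2 + sqrt(3)/2

Use the known series and substitute for the argument.
F(pi/6) = sqrt(3)/2
F′(pi/6) = -1/2
F′′(pi/6) = -sqrt(3)/2
F′′′(pi/6) = 1/2
F^(4)(pi/6) = sqrt(3)/2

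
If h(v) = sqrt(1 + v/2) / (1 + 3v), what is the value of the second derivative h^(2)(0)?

Expand each factor separately, then convolve coefficients.
From the series, [v^2] h = 263/32; multiply by 2! = 2 to get 263/16.

263/16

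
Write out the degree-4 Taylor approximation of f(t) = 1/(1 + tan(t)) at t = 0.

5*t^4/3 - 4*t^3/3 + t^2 - t + 1

Substitute the inner expansion into the outer series and collect powers.
[t^0] = 1;  [t^1] = -1;  [t^2] = 1;  [t^3] = -4/3;  [t^4] = 5/3.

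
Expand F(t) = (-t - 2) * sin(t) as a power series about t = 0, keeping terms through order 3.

Shift and add copies of the series according to the polynomial's terms.
F(0) = 0
F′(0) = -2
F′′(0) = -2
F′′′(0) = 2

t^3/3 - t^2 - 2*t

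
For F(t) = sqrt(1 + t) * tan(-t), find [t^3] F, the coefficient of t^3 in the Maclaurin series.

-5/24

Multiply the two series term by term and collect like powers.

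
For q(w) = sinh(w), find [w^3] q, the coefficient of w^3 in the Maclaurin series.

1/6

q(0) = 0
q′(0) = 1
q′′(0) = 0
q′′′(0) = 1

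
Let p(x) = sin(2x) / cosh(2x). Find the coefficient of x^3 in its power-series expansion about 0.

-16/3

Write the quotient as an unknown series and match coefficients against numerator = denominator · series.
p(0) = 0
p′(0) = 2
p′′(0) = 0
p′′′(0) = -32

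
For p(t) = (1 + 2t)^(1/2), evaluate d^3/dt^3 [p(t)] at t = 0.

The coefficient of t^3 in the expansion is 1/2, so p′′′(0) = 3! * (1/2) = 3.

3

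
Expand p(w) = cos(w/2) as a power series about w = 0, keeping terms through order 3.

p(0) = 1
p′(0) = 0
p′′(0) = -1/4
p′′′(0) = 0

1 - w^2/8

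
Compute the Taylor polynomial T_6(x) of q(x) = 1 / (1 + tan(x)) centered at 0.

122*x^6/45 - 32*x^5/15 + 5*x^4/3 - 4*x^3/3 + x^2 - x + 1

Expand as Σ (-1)^k u^k with u equal to the inner function's series.
[x^0] = 1;  [x^1] = -1;  [x^2] = 1;  [x^3] = -4/3;  [x^4] = 5/3;  [x^5] = -32/15;  [x^6] = 122/45.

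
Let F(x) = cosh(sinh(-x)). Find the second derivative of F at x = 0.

Let u equal the inner series; expand the outer function in u and truncate.
The coefficient of x^2 in the expansion is 1/2, so F′′(0) = 2! * (1/2) = 1.

1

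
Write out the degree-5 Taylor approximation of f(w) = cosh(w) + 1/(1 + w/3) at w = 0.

-w^5/243 + 35*w^4/648 - w^3/27 + 11*w^2/18 - w/3 + 2

Expand each term separately and add.
f(0) = 2
f′(0) = -1/3
f′′(0) = 11/9
f′′′(0) = -2/9
f^(4)(0) = 35/27
f^(5)(0) = -40/81
The Taylor polynomial is Σ f^(k)(0)/k! · w^k.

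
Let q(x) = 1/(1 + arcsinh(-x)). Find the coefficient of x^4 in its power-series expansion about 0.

2/3

Let u equal the inner series; expand the outer function in u and truncate.
[x^0] = 1;  [x^1] = 1;  [x^2] = 1;  [x^3] = 5/6;  [x^4] = 2/3.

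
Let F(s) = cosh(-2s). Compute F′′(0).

The coefficient of s^2 in the expansion is 2, so F′′(0) = 2! * (2) = 4.

4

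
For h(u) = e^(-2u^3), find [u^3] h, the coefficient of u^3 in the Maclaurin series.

-2

h(0) = 1
h′(0) = 0
h′′(0) = 0
h′′′(0) = -12
The Taylor polynomial is Σ h^(k)(0)/k! · u^k.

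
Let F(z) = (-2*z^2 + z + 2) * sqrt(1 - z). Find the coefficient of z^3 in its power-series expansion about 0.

Shift and add copies of the series according to the polynomial's terms.
F(0) = 2
F′(0) = 0
F′′(0) = -11/2
F′′′(0) = 9/2
So c_3 = F′′′(0)/3! = 3/4.

3/4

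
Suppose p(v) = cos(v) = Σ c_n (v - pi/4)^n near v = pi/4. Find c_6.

Apply the Taylor formula c_k = f^(k)(a)/k!.
p(pi/4) = sqrt(2)/2
p′(pi/4) = -sqrt(2)/2
p′′(pi/4) = -sqrt(2)/2
p′′′(pi/4) = sqrt(2)/2
p^(4)(pi/4) = sqrt(2)/2
p^(5)(pi/4) = -sqrt(2)/2
p^(6)(pi/4) = -sqrt(2)/2
So c_6 = p^(6)(pi/4)/6! = -sqrt(2)/1440.

-sqrt(2)/1440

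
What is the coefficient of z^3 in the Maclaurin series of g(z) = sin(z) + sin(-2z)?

7/6

Add the two expansions coefficient-wise.
So c_3 = g′′′(0)/3! = 7/6.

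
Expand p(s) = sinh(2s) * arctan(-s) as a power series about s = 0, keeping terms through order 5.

-2*s^4/3 - 2*s^2

Take the Cauchy product of the two expansions.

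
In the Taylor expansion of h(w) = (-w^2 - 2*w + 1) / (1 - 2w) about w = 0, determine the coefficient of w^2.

-1

Multiply each power in the prefactor through the base expansion.
[w^0] = 1;  [w^1] = 0;  [w^2] = -1.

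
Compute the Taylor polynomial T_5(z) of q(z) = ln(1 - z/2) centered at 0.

-z^5/160 - z^4/64 - z^3/24 - z^2/8 - z/2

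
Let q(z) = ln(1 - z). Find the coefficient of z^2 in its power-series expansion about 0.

-1/2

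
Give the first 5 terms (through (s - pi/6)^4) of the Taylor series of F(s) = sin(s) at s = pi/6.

(s - pi/6)^4/48 - sqrt(3)*(s - pi/6)^3/12 - (s - pi/6)^2/4 + sqrt(3)*(s - pi/6)/2 + 1/2

[(s - pi/6)^0] = 1/2;  [(s - pi/6)^1] = sqrt(3)/2;  [(s - pi/6)^2] = -1/4;  [(s - pi/6)^3] = -sqrt(3)/12;  [(s - pi/6)^4] = 1/48.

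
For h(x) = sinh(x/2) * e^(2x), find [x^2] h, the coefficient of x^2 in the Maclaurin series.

1

Write out both Maclaurin series and multiply, keeping only the needed powers.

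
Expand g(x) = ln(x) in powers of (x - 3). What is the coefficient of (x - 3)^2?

[(x - 3)^0] = ln(3);  [(x - 3)^1] = 1/3;  [(x - 3)^2] = -1/18.

-1/18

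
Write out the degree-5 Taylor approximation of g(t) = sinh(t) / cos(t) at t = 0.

3*t^5/10 + 2*t^3/3 + t

Divide the numerator series by the denominator series (power-series long division).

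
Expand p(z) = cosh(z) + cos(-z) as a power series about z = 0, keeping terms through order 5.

Expand each term separately and add.
p(0) = 2
p′(0) = 0
p′′(0) = 0
p′′′(0) = 0
p^(4)(0) = 2
p^(5)(0) = 0

z^4/12 + 2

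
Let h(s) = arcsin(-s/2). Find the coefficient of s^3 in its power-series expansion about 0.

h(0) = 0
h′(0) = -1/2
h′′(0) = 0
h′′′(0) = -1/8
Then c_k = h^(k)(0)/k! gives each Taylor coefficient.

-1/48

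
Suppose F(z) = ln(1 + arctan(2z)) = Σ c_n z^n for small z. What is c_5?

32/15

Plug the Maclaurin series of the inner function into that of the outer and collect terms.
F(0) = 0
F′(0) = 2
F′′(0) = -4
F′′′(0) = 0
F^(4)(0) = 32
F^(5)(0) = 256
So c_5 = F^(5)(0)/5! = 32/15.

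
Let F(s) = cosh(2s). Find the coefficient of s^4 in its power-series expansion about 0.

F(0) = 1
F′(0) = 0
F′′(0) = 4
F′′′(0) = 0
F^(4)(0) = 16

2/3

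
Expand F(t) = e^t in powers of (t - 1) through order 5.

F(1) = e
F′(1) = e
F′′(1) = e
F′′′(1) = e
F^(4)(1) = e
F^(5)(1) = e
Dividing each by k! gives the coefficients c_0, ..., c_5.

e*(t - 1)^5/120 + e*(t - 1)^4/24 + e*(t - 1)^3/6 + e*(t - 1)^2/2 + e*(t - 1) + e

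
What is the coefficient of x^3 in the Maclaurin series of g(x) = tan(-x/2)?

-1/24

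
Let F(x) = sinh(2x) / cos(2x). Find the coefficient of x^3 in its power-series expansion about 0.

Divide the numerator series by the denominator series (power-series long division).
[x^0] = 0;  [x^1] = 2;  [x^2] = 0;  [x^3] = 16/3.
So c_3 = F′′′(0)/3! = 16/3.

16/3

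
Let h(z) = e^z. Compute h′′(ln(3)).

3

The coefficient of (z - ln(3))^2 in the expansion is 3/2, so h′′(ln(3)) = 2! * (3/2) = 3.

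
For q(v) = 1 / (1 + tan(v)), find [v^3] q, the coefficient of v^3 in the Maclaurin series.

Expand as Σ (-1)^k u^k with u equal to the inner function's series.

-4/3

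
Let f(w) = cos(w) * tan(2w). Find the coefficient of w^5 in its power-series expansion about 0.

181/60

Write out both Maclaurin series and multiply, keeping only the needed powers.
f(0) = 0
f′(0) = 2
f′′(0) = 0
f′′′(0) = 10
f^(4)(0) = 0
f^(5)(0) = 362
Then c_k = f^(k)(0)/k! gives each Taylor coefficient.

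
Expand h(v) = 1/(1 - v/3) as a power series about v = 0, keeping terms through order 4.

v^4/81 + v^3/27 + v^2/9 + v/3 + 1

h(0) = 1
h′(0) = 1/3
h′′(0) = 2/9
h′′′(0) = 2/9
h^(4)(0) = 8/27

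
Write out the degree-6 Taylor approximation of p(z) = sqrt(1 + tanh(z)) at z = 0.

-721*z^6/46080 + 121*z^5/3840 + 17*z^4/384 - 5*z^3/48 - z^2/8 + z/2 + 1

Plug the Maclaurin series of the inner function into that of the outer and collect terms.
p(0) = 1
p′(0) = 1/2
p′′(0) = -1/4
p′′′(0) = -5/8
p^(4)(0) = 17/16
p^(5)(0) = 121/32
p^(6)(0) = -721/64
Dividing each by k! gives the coefficients c_0, ..., c_6.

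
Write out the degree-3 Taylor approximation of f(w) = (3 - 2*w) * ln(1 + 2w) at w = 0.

12*w^3 - 10*w^2 + 6*w

Shift and add copies of the series according to the polynomial's terms.
f(0) = 0
f′(0) = 6
f′′(0) = -20
f′′′(0) = 72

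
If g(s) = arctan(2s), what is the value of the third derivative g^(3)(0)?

The coefficient of s^3 in the expansion is -8/3, so g′′′(0) = 3! * (-8/3) = -16.

-16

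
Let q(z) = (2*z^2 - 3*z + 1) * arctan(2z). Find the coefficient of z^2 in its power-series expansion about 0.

Multiply each power in the prefactor through the base expansion.
[z^0] = 0;  [z^1] = 2;  [z^2] = -6.

-6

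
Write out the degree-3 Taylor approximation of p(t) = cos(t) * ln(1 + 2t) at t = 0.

Take the Cauchy product of the two expansions.
p(0) = 0
p′(0) = 2
p′′(0) = -4
p′′′(0) = 10

5*t^3/3 - 2*t^2 + 2*t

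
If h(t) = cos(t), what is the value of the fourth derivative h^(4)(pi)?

The coefficient of (t - pi)^4 in the expansion is -1/24, so h^(4)(pi) = 4! * (-1/24) = -1.

-1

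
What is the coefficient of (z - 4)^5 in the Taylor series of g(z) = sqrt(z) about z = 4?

7/131072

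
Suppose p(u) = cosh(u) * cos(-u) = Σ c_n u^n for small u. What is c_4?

Take the Cauchy product of the two expansions.
p(0) = 1
p′(0) = 0
p′′(0) = 0
p′′′(0) = 0
p^(4)(0) = -4
Dividing each by k! gives the coefficients c_0, ..., c_4.

-1/6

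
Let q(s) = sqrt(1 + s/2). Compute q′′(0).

Use the known series and substitute for the argument.
The coefficient of s^2 in the expansion is -1/32, so q′′(0) = 2! * (-1/32) = -1/16.

-1/16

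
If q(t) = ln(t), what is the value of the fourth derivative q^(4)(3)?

Compute the successive derivatives at the expansion point and divide by k!.
The coefficient of (t - 3)^4 in the expansion is -1/324, so q^(4)(3) = 4! * (-1/324) = -2/27.

-2/27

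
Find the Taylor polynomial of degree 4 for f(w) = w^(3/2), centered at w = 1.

3*(w - 1)^4/128 - (w - 1)^3/16 + 3*(w - 1)^2/8 + 3*(w - 1)/2 + 1

[(w - 1)^0] = 1;  [(w - 1)^1] = 3/2;  [(w - 1)^2] = 3/8;  [(w - 1)^3] = -1/16;  [(w - 1)^4] = 3/128.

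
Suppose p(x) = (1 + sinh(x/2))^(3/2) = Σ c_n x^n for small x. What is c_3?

3/128

Substitute the inner expansion into the outer series and collect powers.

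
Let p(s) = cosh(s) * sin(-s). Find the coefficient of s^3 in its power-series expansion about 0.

Write out both Maclaurin series and multiply, keeping only the needed powers.
p(0) = 0
p′(0) = -1
p′′(0) = 0
p′′′(0) = -2
Then c_k = p^(k)(0)/k! gives each Taylor coefficient.

-1/3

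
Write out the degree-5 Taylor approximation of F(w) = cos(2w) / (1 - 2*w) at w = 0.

52*w^5/3 + 26*w^4/3 + 4*w^3 + 2*w^2 + 2*w + 1

Use 1/(1 - r) = Σ r^k on the denominator, then take the Cauchy product.
F(0) = 1
F′(0) = 2
F′′(0) = 4
F′′′(0) = 24
F^(4)(0) = 208
F^(5)(0) = 2080
Then c_k = F^(k)(0)/k! gives each Taylor coefficient.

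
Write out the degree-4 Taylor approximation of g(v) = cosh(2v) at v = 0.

2*v^4/3 + 2*v^2 + 1

Compute the successive derivatives at the expansion point and divide by k!.
g(0) = 1
g′(0) = 0
g′′(0) = 4
g′′′(0) = 0
g^(4)(0) = 16
Dividing each by k! gives the coefficients c_0, ..., c_4.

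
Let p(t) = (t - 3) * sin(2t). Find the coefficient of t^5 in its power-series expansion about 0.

-4/5

Multiply each power in the prefactor through the base expansion.
So c_5 = p^(5)(0)/5! = -4/5.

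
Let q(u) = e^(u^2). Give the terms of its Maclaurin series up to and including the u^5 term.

Differentiate repeatedly and evaluate at the center.
q(0) = 1
q′(0) = 0
q′′(0) = 2
q′′′(0) = 0
q^(4)(0) = 12
q^(5)(0) = 0
Dividing each by k! gives the coefficients c_0, ..., c_5.

u^4/2 + u^2 + 1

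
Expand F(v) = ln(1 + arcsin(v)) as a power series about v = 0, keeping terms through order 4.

-5*v^4/12 + v^3/2 - v^2/2 + v

Substitute the inner expansion into the outer series and collect powers.
F(0) = 0
F′(0) = 1
F′′(0) = -1
F′′′(0) = 3
F^(4)(0) = -10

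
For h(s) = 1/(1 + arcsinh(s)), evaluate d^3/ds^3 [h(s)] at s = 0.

-5

Let u equal the inner series; expand the outer function in u and truncate.
From the series, [s^3] h = -5/6; multiply by 3! = 6 to get -5.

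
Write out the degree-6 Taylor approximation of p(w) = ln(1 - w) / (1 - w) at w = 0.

Expand 1/(denominator) as a geometric series and multiply by the numerator's series.
[w^0] = 0;  [w^1] = -1;  [w^2] = -3/2;  [w^3] = -11/6;  [w^4] = -25/12;  [w^5] = -137/60;  [w^6] = -49/20.

-49*w^6/20 - 137*w^5/60 - 25*w^4/12 - 11*w^3/6 - 3*w^2/2 - w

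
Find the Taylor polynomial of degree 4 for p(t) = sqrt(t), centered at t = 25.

-(t - 25)^4/2000000 + (t - 25)^3/50000 - (t - 25)^2/1000 + (t - 25)/10 + 5

Differentiate repeatedly and evaluate at the center.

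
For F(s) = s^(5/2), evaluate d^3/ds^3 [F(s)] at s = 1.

15/8

From the series, [(s - 1)^3] F = 5/16; multiply by 3! = 6 to get 15/8.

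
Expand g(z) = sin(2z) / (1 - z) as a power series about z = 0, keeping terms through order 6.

Multiply the two series term by term and collect like powers.

14*z^6/15 + 14*z^5/15 + 2*z^4/3 + 2*z^3/3 + 2*z^2 + 2*z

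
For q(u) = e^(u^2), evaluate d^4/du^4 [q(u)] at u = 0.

The coefficient of u^4 in the expansion is 1/2, so q^(4)(0) = 4! * (1/2) = 12.

12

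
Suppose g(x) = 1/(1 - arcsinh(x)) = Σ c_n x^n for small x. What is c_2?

Plug the Maclaurin series of the inner function into that of the outer and collect terms.
[x^0] = 1;  [x^1] = 1;  [x^2] = 1.
So c_2 = g′′(0)/2! = 1.

1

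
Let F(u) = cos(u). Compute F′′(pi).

Compute the successive derivatives at the expansion point and divide by k!.
The coefficient of (u - pi)^2 in the expansion is 1/2, so F′′(pi) = 2! * (1/2) = 1.

1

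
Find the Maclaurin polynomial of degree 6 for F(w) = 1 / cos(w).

61*w^6/720 + 5*w^4/24 + w^2/2 + 1

Invert the denominator's series and multiply.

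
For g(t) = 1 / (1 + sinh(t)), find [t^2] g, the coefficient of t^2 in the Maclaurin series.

1

Write 1/(1+u) = 1 - u + u^2 - u^3 + ... and substitute the series for u.
[t^0] = 1;  [t^1] = -1;  [t^2] = 1.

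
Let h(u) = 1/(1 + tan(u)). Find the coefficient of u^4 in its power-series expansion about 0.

5/3

Compose series: expand the inner function first, then feed it into the outer expansion.
h(0) = 1
h′(0) = -1
h′′(0) = 2
h′′′(0) = -8
h^(4)(0) = 40
So c_4 = h^(4)(0)/4! = 5/3.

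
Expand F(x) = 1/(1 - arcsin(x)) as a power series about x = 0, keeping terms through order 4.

Compose series: expand the inner function first, then feed it into the outer expansion.
[x^0] = 1;  [x^1] = 1;  [x^2] = 1;  [x^3] = 7/6;  [x^4] = 4/3.

4*x^4/3 + 7*x^3/6 + x^2 + x + 1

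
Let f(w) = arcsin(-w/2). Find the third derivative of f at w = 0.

From the series, [w^3] f = -1/48; multiply by 3! = 6 to get -1/8.

-1/8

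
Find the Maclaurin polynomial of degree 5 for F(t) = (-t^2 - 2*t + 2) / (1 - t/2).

Multiply each power in the prefactor through the base expansion.

-3*t^5/16 - 3*t^4/8 - 3*t^3/4 - 3*t^2/2 - t + 2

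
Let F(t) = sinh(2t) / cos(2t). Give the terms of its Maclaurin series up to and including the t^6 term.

48*t^5/5 + 16*t^3/3 + 2*t

Invert the denominator's series and multiply.
F(0) = 0
F′(0) = 2
F′′(0) = 0
F′′′(0) = 32
F^(4)(0) = 0
F^(5)(0) = 1152
F^(6)(0) = 0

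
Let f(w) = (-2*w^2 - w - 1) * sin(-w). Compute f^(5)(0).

Distribute the polynomial across the series and collect like powers.
The coefficient of w^5 in the expansion is -13/40, so f^(5)(0) = 5! * (-13/40) = -39.

-39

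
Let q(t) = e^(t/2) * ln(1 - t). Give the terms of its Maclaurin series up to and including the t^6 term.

-353*t^6/1152 - 243*t^5/640 - t^4/2 - 17*t^3/24 - t^2 - t

Take the Cauchy product of the two expansions.
q(0) = 0
q′(0) = -1
q′′(0) = -2
q′′′(0) = -17/4
q^(4)(0) = -12
q^(5)(0) = -729/16
q^(6)(0) = -1765/8
Dividing each by k! gives the coefficients c_0, ..., c_6.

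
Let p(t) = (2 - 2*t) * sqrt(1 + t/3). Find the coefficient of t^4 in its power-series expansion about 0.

-29/5184

Shift and add copies of the series according to the polynomial's terms.
p(0) = 2
p′(0) = -5/3
p′′(0) = -13/18
p′′′(0) = 7/36
p^(4)(0) = -29/216
So c_4 = p^(4)(0)/4! = -29/5184.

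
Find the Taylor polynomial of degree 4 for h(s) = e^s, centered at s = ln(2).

h(ln(2)) = 2
h′(ln(2)) = 2
h′′(ln(2)) = 2
h′′′(ln(2)) = 2
h^(4)(ln(2)) = 2

(s - ln(2))^4/12 + (s - ln(2))^3/3 + (s - ln(2))^2 + 2*(s - ln(2)) + 2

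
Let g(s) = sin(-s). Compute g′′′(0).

1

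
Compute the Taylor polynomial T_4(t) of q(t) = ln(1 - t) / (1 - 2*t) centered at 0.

-131*t^4/12 - 16*t^3/3 - 5*t^2/2 - t

Expand 1/(denominator) as a geometric series and multiply by the numerator's series.
[t^0] = 0;  [t^1] = -1;  [t^2] = -5/2;  [t^3] = -16/3;  [t^4] = -131/12.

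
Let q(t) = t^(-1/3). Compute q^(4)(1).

From the series, [(t - 1)^4] q = 35/243; multiply by 4! = 24 to get 280/81.

280/81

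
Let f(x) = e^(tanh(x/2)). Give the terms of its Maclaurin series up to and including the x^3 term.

-x^3/48 + x^2/8 + x/2 + 1

Let u equal the inner series; expand the outer function in u and truncate.
f(0) = 1
f′(0) = 1/2
f′′(0) = 1/4
f′′′(0) = -1/8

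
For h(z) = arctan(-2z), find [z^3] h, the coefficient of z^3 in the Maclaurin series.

8/3

Apply the Taylor formula c_k = f^(k)(a)/k!.
[z^0] = 0;  [z^1] = -2;  [z^2] = 0;  [z^3] = 8/3.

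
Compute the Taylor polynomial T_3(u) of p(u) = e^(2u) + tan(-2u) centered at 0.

-4*u^3/3 + 2*u^2 + 1

Expand each term separately and add.
p(0) = 1
p′(0) = 0
p′′(0) = 4
p′′′(0) = -8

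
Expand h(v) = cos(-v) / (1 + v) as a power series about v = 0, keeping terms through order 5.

-13*v^5/24 + 13*v^4/24 - v^3/2 + v^2/2 - v + 1

Expand each factor separately, then convolve coefficients.
h(0) = 1
h′(0) = -1
h′′(0) = 1
h′′′(0) = -3
h^(4)(0) = 13
h^(5)(0) = -65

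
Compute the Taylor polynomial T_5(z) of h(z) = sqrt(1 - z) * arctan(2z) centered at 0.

6389*z^5/960 + 29*z^4/24 - 35*z^3/12 - z^2 + 2*z

Expand each factor separately, then convolve coefficients.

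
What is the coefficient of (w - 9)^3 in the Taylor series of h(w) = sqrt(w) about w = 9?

[(w - 9)^0] = 3;  [(w - 9)^1] = 1/6;  [(w - 9)^2] = -1/216;  [(w - 9)^3] = 1/3888.

1/3888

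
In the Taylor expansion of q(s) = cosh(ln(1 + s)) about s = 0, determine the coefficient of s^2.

Substitute the inner expansion into the outer series and collect powers.
q(0) = 1
q′(0) = 0
q′′(0) = 1
So c_2 = q′′(0)/2! = 1/2.

1/2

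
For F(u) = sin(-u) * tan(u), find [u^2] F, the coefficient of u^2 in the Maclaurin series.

Expand each factor separately, then convolve coefficients.
F(0) = 0
F′(0) = 0
F′′(0) = -2
Dividing each by k! gives the coefficients c_0, ..., c_2.

-1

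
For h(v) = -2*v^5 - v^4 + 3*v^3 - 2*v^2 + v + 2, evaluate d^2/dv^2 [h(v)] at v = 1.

-38

Compute the successive derivatives at the expansion point and divide by k!.
The coefficient of (v - 1)^2 in the expansion is -19, so h′′(1) = 2! * (-19) = -38.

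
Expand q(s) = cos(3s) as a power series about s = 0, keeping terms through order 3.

1 - 9*s^2/2

Differentiate repeatedly and evaluate at the center.
[s^0] = 1;  [s^1] = 0;  [s^2] = -9/2;  [s^3] = 0.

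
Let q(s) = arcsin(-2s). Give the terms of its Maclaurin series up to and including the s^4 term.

-4*s^3/3 - 2*s

q(0) = 0
q′(0) = -2
q′′(0) = 0
q′′′(0) = -8
q^(4)(0) = 0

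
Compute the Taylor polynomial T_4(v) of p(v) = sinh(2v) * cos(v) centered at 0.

Multiply the two series term by term and collect like powers.
p(0) = 0
p′(0) = 2
p′′(0) = 0
p′′′(0) = 2
p^(4)(0) = 0

v^3/3 + 2*v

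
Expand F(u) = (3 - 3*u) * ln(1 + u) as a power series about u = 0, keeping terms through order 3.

5*u^3/2 - 9*u^2/2 + 3*u

Shift and add copies of the series according to the polynomial's terms.
F(0) = 0
F′(0) = 3
F′′(0) = -9
F′′′(0) = 15
Dividing each by k! gives the coefficients c_0, ..., c_3.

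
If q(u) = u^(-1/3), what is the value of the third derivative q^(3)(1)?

-28/27

The coefficient of (u - 1)^3 in the expansion is -14/81, so q′′′(1) = 3! * (-14/81) = -28/27.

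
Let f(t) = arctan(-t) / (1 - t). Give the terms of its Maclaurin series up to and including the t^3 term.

Multiply the two series term by term and collect like powers.

-2*t^3/3 - t^2 - t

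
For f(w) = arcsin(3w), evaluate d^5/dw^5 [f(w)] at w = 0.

2187

The coefficient of w^5 in the expansion is 729/40, so f^(5)(0) = 5! * (729/40) = 2187.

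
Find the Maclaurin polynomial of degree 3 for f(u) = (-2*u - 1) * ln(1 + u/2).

Distribute the polynomial across the series and collect like powers.

5*u^3/24 - 7*u^2/8 - u/2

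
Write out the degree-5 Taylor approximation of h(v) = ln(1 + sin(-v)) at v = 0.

Let u equal the inner series; expand the outer function in u and truncate.

-v^5/24 - v^4/12 - v^3/6 - v^2/2 - v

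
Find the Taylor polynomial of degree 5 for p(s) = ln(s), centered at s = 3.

Differentiate repeatedly and evaluate at the center.
p(3) = ln(3)
p′(3) = 1/3
p′′(3) = -1/9
p′′′(3) = 2/27
p^(4)(3) = -2/27
p^(5)(3) = 8/81

(s - 3)^5/1215 - (s - 3)^4/324 + (s - 3)^3/81 - (s - 3)^2/18 + (s - 3)/3 + ln(3)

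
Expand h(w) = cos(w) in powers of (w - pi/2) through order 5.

-(w - pi/2)^5/120 + (w - pi/2)^3/6 - (w - pi/2)

h(pi/2) = 0
h′(pi/2) = -1
h′′(pi/2) = 0
h′′′(pi/2) = 1
h^(4)(pi/2) = 0
h^(5)(pi/2) = -1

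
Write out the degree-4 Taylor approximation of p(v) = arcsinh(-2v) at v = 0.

4*v^3/3 - 2*v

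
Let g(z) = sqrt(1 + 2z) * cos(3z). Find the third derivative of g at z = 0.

-24

Expand each factor separately, then convolve coefficients.
From the series, [z^3] g = -4; multiply by 3! = 6 to get -24.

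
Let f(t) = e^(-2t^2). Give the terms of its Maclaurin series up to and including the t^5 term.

f(0) = 1
f′(0) = 0
f′′(0) = -4
f′′′(0) = 0
f^(4)(0) = 48
f^(5)(0) = 0

2*t^4 - 2*t^2 + 1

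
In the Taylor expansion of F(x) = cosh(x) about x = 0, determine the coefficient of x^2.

Apply the Taylor formula c_k = f^(k)(a)/k!.
F(0) = 1
F′(0) = 0
F′′(0) = 1
So c_2 = F′′(0)/2! = 1/2.

1/2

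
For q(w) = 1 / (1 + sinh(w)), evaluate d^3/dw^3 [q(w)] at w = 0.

Write 1/(1+u) = 1 - u + u^2 - u^3 + ... and substitute the series for u.
The coefficient of w^3 in the expansion is -7/6, so q′′′(0) = 3! * (-7/6) = -7.

-7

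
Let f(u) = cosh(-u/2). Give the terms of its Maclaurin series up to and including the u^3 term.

u^2/8 + 1

Use the known series and substitute for the argument.
f(0) = 1
f′(0) = 0
f′′(0) = 1/4
f′′′(0) = 0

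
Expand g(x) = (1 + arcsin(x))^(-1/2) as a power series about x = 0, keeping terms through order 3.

-19*x^3/48 + 3*x^2/8 - x/2 + 1

Compose series: expand the inner function first, then feed it into the outer expansion.
g(0) = 1
g′(0) = -1/2
g′′(0) = 3/4
g′′′(0) = -19/8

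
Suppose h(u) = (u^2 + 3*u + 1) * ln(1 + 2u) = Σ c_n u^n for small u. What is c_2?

4

Multiply each power in the prefactor through the base expansion.
[u^0] = 0;  [u^1] = 2;  [u^2] = 4.
So c_2 = h′′(0)/2! = 4.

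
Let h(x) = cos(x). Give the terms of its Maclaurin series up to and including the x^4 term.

x^4/24 - x^2/2 + 1

h(0) = 1
h′(0) = 0
h′′(0) = -1
h′′′(0) = 0
h^(4)(0) = 1
Dividing each by k! gives the coefficients c_0, ..., c_4.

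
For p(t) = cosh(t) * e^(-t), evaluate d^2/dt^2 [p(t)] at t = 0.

2

Expand each factor separately, then convolve coefficients.
From the series, [t^2] p = 1; multiply by 2! = 2 to get 2.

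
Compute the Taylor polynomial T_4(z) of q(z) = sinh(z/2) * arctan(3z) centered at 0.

-71*z^4/16 + 3*z^2/2

Write out both Maclaurin series and multiply, keeping only the needed powers.
q(0) = 0
q′(0) = 0
q′′(0) = 3
q′′′(0) = 0
q^(4)(0) = -213/2
Dividing each by k! gives the coefficients c_0, ..., c_4.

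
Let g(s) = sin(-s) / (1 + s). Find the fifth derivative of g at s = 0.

-101

Expand each factor separately, then convolve coefficients.
The coefficient of s^5 in the expansion is -101/120, so g^(5)(0) = 5! * (-101/120) = -101.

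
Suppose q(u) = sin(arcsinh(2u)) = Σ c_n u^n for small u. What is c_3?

Let u equal the inner series; expand the outer function in u and truncate.

-8/3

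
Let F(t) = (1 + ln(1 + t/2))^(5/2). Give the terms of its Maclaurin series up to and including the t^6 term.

859*t^6/196608 - 109*t^5/8192 + 75*t^4/2048 - 35*t^3/384 + 5*t^2/32 + 5*t/4 + 1

Compose series: expand the inner function first, then feed it into the outer expansion.
F(0) = 1
F′(0) = 5/4
F′′(0) = 5/16
F′′′(0) = -35/64
F^(4)(0) = 225/256
F^(5)(0) = -1635/1024
F^(6)(0) = 12885/4096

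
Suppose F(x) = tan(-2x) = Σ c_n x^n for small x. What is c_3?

-8/3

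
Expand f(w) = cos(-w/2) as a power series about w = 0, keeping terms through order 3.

Use the known series and substitute for the argument.
f(0) = 1
f′(0) = 0
f′′(0) = -1/4
f′′′(0) = 0

1 - w^2/8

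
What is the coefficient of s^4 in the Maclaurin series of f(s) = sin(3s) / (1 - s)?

Take the Cauchy product of the two expansions.
f(0) = 0
f′(0) = 3
f′′(0) = 6
f′′′(0) = -9
f^(4)(0) = -36
So c_4 = f^(4)(0)/4! = -3/2.

-3/2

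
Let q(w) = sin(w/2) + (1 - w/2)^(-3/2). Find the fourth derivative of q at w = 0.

Add the two expansions coefficient-wise.
The coefficient of w^4 in the expansion is 315/2048, so q^(4)(0) = 4! * (315/2048) = 945/256.

945/256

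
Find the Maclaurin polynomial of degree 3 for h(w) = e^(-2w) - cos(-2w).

-4*w^3/3 + 4*w^2 - 2*w

Combine the two series term by term.
h(0) = 0
h′(0) = -2
h′′(0) = 8
h′′′(0) = -8
Dividing each by k! gives the coefficients c_0, ..., c_3.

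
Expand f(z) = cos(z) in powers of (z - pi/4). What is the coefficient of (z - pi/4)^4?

f(pi/4) = sqrt(2)/2
f′(pi/4) = -sqrt(2)/2
f′′(pi/4) = -sqrt(2)/2
f′′′(pi/4) = sqrt(2)/2
f^(4)(pi/4) = sqrt(2)/2
Dividing each by k! gives the coefficients c_0, ..., c_4.

sqrt(2)/48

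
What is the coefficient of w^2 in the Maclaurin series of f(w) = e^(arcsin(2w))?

2

Substitute the inner expansion into the outer series and collect powers.
f(0) = 1
f′(0) = 2
f′′(0) = 4
Dividing each by k! gives the coefficients c_0, ..., c_2.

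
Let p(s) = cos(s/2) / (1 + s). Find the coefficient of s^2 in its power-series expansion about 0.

Write out both Maclaurin series and multiply, keeping only the needed powers.
p(0) = 1
p′(0) = -1
p′′(0) = 7/4
The Taylor polynomial is Σ p^(k)(0)/k! · s^k.

7/8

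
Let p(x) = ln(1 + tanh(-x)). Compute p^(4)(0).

Let u equal the inner series; expand the outer function in u and truncate.
From the series, [x^4] p = 1/12; multiply by 4! = 24 to get 2.

2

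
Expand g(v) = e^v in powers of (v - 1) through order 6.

e*(v - 1)^6/720 + e*(v - 1)^5/120 + e*(v - 1)^4/24 + e*(v - 1)^3/6 + e*(v - 1)^2/2 + e*(v - 1) + e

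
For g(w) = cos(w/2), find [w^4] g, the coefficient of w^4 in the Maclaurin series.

g(0) = 1
g′(0) = 0
g′′(0) = -1/4
g′′′(0) = 0
g^(4)(0) = 1/16
So c_4 = g^(4)(0)/4! = 1/384.

1/384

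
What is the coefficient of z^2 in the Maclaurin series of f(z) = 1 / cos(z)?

1/2

Write the quotient as an unknown series and match coefficients against numerator = denominator · series.
f(0) = 1
f′(0) = 0
f′′(0) = 1
Then c_k = f^(k)(0)/k! gives each Taylor coefficient.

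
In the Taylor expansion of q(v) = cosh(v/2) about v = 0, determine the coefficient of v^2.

1/8

q(0) = 1
q′(0) = 0
q′′(0) = 1/4
So c_2 = q′′(0)/2! = 1/8.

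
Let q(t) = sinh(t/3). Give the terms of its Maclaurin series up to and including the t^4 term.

t^3/162 + t/3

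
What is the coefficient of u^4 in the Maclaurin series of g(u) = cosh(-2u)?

g(0) = 1
g′(0) = 0
g′′(0) = 4
g′′′(0) = 0
g^(4)(0) = 16
Then c_k = g^(k)(0)/k! gives each Taylor coefficient.

2/3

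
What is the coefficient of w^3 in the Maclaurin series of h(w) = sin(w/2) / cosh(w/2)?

Divide the numerator series by the denominator series (power-series long division).
h(0) = 0
h′(0) = 1/2
h′′(0) = 0
h′′′(0) = -1/2
So c_3 = h′′′(0)/3! = -1/12.

-1/12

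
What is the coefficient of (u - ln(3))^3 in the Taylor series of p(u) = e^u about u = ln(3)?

1/2

Compute the successive derivatives at the expansion point and divide by k!.
[(u - ln(3))^0] = 3;  [(u - ln(3))^1] = 3;  [(u - ln(3))^2] = 3/2;  [(u - ln(3))^3] = 1/2.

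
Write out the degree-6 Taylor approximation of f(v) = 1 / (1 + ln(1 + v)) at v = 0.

Expand as Σ (-1)^k u^k with u equal to the inner function's series.
[v^0] = 1;  [v^1] = -1;  [v^2] = 3/2;  [v^3] = -7/3;  [v^4] = 11/3;  [v^5] = -347/60;  [v^6] = 3289/360.

3289*v^6/360 - 347*v^5/60 + 11*v^4/3 - 7*v^3/3 + 3*v^2/2 - v + 1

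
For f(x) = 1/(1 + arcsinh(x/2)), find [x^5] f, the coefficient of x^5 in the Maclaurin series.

-23/1280

Substitute the inner expansion into the outer series and collect powers.
f(0) = 1
f′(0) = -1/2
f′′(0) = 1/2
f′′′(0) = -5/8
f^(4)(0) = 1
f^(5)(0) = -69/32
Then c_k = f^(k)(0)/k! gives each Taylor coefficient.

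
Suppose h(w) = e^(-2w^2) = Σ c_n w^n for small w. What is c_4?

2

Apply the Taylor formula c_k = f^(k)(a)/k!.
h(0) = 1
h′(0) = 0
h′′(0) = -4
h′′′(0) = 0
h^(4)(0) = 48
So c_4 = h^(4)(0)/4! = 2.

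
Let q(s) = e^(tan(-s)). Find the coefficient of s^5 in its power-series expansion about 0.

Substitute the inner expansion into the outer series and collect powers.
q(0) = 1
q′(0) = -1
q′′(0) = 1
q′′′(0) = -3
q^(4)(0) = 9
q^(5)(0) = -37
So c_5 = q^(5)(0)/5! = -37/120.

-37/120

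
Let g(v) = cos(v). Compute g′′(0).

-1

From the series, [v^2] g = -1/2; multiply by 2! = 2 to get -1.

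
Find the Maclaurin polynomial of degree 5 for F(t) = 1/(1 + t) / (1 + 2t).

-63*t^5 + 31*t^4 - 15*t^3 + 7*t^2 - 3*t + 1

Write out both Maclaurin series and multiply, keeping only the needed powers.
F(0) = 1
F′(0) = -3
F′′(0) = 14
F′′′(0) = -90
F^(4)(0) = 744
F^(5)(0) = -7560
Dividing each by k! gives the coefficients c_0, ..., c_5.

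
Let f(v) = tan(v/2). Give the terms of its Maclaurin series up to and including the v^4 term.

Differentiate repeatedly and evaluate at the center.
f(0) = 0
f′(0) = 1/2
f′′(0) = 0
f′′′(0) = 1/4
f^(4)(0) = 0
The Taylor polynomial is Σ f^(k)(0)/k! · v^k.

v^3/24 + v/2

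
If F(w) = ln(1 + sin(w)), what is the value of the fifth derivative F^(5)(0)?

5

Substitute the inner expansion into the outer series and collect powers.
The coefficient of w^5 in the expansion is 1/24, so F^(5)(0) = 5! * (1/24) = 5.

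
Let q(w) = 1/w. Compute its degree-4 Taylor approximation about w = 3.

(w - 3)^4/243 - (w - 3)^3/81 + (w - 3)^2/27 - (w - 3)/9 + 1/3

q(3) = 1/3
q′(3) = -1/9
q′′(3) = 2/27
q′′′(3) = -2/27
q^(4)(3) = 8/81
Then c_k = q^(k)(3)/k! gives each Taylor coefficient.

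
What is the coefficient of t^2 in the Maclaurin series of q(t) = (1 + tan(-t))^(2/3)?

Compose series: expand the inner function first, then feed it into the outer expansion.

-1/9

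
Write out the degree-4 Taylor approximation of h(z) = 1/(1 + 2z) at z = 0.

h(0) = 1
h′(0) = -2
h′′(0) = 8
h′′′(0) = -48
h^(4)(0) = 384
Dividing each by k! gives the coefficients c_0, ..., c_4.

16*z^4 - 8*z^3 + 4*z^2 - 2*z + 1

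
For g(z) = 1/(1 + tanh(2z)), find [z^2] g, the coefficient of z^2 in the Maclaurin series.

Compose series: expand the inner function first, then feed it into the outer expansion.
g(0) = 1
g′(0) = -2
g′′(0) = 8
Then c_k = g^(k)(0)/k! gives each Taylor coefficient.

4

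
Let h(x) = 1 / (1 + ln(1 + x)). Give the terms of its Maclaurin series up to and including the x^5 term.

Write 1/(1+u) = 1 - u + u^2 - u^3 + ... and substitute the series for u.
h(0) = 1
h′(0) = -1
h′′(0) = 3
h′′′(0) = -14
h^(4)(0) = 88
h^(5)(0) = -694
Dividing each by k! gives the coefficients c_0, ..., c_5.

-347*x^5/60 + 11*x^4/3 - 7*x^3/3 + 3*x^2/2 - x + 1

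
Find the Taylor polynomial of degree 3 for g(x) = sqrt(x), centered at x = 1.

[(x - 1)^0] = 1;  [(x - 1)^1] = 1/2;  [(x - 1)^2] = -1/8;  [(x - 1)^3] = 1/16.

(x - 1)^3/16 - (x - 1)^2/8 + (x - 1)/2 + 1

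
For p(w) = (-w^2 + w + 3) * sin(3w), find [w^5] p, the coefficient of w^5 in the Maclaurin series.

Shift and add copies of the series according to the polynomial's terms.
p(0) = 0
p′(0) = 9
p′′(0) = 6
p′′′(0) = -99
p^(4)(0) = -108
p^(5)(0) = 1269
So c_5 = p^(5)(0)/5! = 423/40.

423/40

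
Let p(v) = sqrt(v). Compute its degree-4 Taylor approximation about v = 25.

-(v - 25)^4/2000000 + (v - 25)^3/50000 - (v - 25)^2/1000 + (v - 25)/10 + 5

p(25) = 5
p′(25) = 1/10
p′′(25) = -1/500
p′′′(25) = 3/25000
p^(4)(25) = -3/250000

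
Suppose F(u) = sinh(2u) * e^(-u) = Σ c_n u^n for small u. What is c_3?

Expand each factor separately, then convolve coefficients.
F(0) = 0
F′(0) = 2
F′′(0) = -4
F′′′(0) = 14
So c_3 = F′′′(0)/3! = 7/3.

7/3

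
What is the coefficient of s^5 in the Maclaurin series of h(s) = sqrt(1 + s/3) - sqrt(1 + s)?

Combine the two series term by term.
[s^0] = 0;  [s^1] = -1/3;  [s^2] = 1/9;  [s^3] = -13/216;  [s^4] = 25/648;  [s^5] = -847/31104.

-847/31104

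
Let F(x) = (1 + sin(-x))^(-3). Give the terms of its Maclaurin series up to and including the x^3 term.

19*x^3/2 + 6*x^2 + 3*x + 1

Plug the Maclaurin series of the inner function into that of the outer and collect terms.
F(0) = 1
F′(0) = 3
F′′(0) = 12
F′′′(0) = 57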